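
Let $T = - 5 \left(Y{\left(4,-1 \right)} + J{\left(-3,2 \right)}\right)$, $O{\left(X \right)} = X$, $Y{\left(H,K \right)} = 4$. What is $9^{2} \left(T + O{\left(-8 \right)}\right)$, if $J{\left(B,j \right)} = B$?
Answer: $-1053$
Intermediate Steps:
$T = -5$ ($T = - 5 \left(4 - 3\right) = \left(-5\right) 1 = -5$)
$9^{2} \left(T + O{\left(-8 \right)}\right) = 9^{2} \left(-5 - 8\right) = 81 \left(-13\right) = -1053$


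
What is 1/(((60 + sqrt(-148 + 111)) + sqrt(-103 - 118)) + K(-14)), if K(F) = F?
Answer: 1/(46 + I*sqrt(37) + I*sqrt(221)) ≈ 0.018005 - 0.0081996*I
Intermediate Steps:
1/(((60 + sqrt(-148 + 111)) + sqrt(-103 - 118)) + K(-14)) = 1/(((60 + sqrt(-148 + 111)) + sqrt(-103 - 118)) - 14) = 1/(((60 + sqrt(-37)) + sqrt(-221)) - 14) = 1/(((60 + I*sqrt(37)) + I*sqrt(221)) - 14) = 1/((60 + I*sqrt(37) + I*sqrt(221)) - 14) = 1/(46 + I*sqrt(37) + I*sqrt(221))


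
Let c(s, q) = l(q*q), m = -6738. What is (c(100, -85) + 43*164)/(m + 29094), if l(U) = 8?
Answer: 1765/5589 ≈ 0.31580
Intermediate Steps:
c(s, q) = 8
(c(100, -85) + 43*164)/(m + 29094) = (8 + 43*164)/(-6738 + 29094) = (8 + 7052)/22356 = 7060*(1/22356) = 1765/5589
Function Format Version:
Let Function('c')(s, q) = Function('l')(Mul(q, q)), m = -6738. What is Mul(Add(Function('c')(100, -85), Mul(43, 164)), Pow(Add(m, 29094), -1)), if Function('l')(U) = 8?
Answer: Rational(1765, 5589) ≈ 0.31580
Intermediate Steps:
Function('c')(s, q) = 8
Mul(Add(Function('c')(100, -85), Mul(43, 164)), Pow(Add(m, 29094), -1)) = Mul(Add(8, Mul(43, 164)), Pow(Add(-6738, 29094), -1)) = Mul(Add(8, 7052), Pow(22356, -1)) = Mul(7060, Rational(1, 22356)) = Rational(1765, 5589)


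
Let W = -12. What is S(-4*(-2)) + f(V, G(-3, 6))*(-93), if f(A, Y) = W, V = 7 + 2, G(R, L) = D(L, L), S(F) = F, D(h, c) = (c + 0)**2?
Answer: 1124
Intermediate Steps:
D(h, c) = c**2
G(R, L) = L**2
V = 9
f(A, Y) = -12
S(-4*(-2)) + f(V, G(-3, 6))*(-93) = -4*(-2) - 12*(-93) = 8 + 1116 = 1124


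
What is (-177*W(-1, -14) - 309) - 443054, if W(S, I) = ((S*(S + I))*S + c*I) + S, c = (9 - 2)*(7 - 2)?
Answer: -353801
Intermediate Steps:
c = 35 (c = 7*5 = 35)
W(S, I) = S + 35*I + S**2*(I + S) (W(S, I) = ((S*(S + I))*S + 35*I) + S = ((S*(I + S))*S + 35*I) + S = (S**2*(I + S) + 35*I) + S = (35*I + S**2*(I + S)) + S = S + 35*I + S**2*(I + S))
(-177*W(-1, -14) - 309) - 443054 = (-177*(-1 + (-1)**3 + 35*(-14) - 14*(-1)**2) - 309) - 443054 = (-177*(-1 - 1 - 490 - 14*1) - 309) - 443054 = (-177*(-1 - 1 - 490 - 14) - 309) - 443054 = (-177*(-506) - 309) - 443054 = (89562 - 309) - 443054 = 89253 - 443054 = -353801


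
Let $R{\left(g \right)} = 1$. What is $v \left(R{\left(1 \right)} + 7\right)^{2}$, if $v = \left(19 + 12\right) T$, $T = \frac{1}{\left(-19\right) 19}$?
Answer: $- \frac{1984}{361} \approx -5.4958$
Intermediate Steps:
$T = - \frac{1}{361}$ ($T = \left(- \frac{1}{19}\right) \frac{1}{19} = - \frac{1}{361} \approx -0.0027701$)
$v = - \frac{31}{361}$ ($v = \left(19 + 12\right) \left(- \frac{1}{361}\right) = 31 \left(- \frac{1}{361}\right) = - \frac{31}{361} \approx -0.085873$)
$v \left(R{\left(1 \right)} + 7\right)^{2} = - \frac{31 \left(1 + 7\right)^{2}}{361} = - \frac{31 \cdot 8^{2}}{361} = \left(- \frac{31}{361}\right) 64 = - \frac{1984}{361}$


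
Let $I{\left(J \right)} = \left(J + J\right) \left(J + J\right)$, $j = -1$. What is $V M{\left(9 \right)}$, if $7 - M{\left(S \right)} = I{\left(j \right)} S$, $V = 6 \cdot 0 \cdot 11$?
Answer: $0$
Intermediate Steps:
$V = 0$ ($V = 0 \cdot 11 = 0$)
$I{\left(J \right)} = 4 J^{2}$ ($I{\left(J \right)} = 2 J 2 J = 4 J^{2}$)
$M{\left(S \right)} = 7 - 4 S$ ($M{\left(S \right)} = 7 - 4 \left(-1\right)^{2} S = 7 - 4 \cdot 1 S = 7 - 4 S$)
$V M{\left(9 \right)} = 0 \left(7 - 36\right) = 0 \left(-29\right) = 0$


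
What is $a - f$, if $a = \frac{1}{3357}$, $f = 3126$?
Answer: $- \frac{10493981}{3357} \approx -3126.0$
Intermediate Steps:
$a = \frac{1}{3357} \approx 0.00029788$
$a - f = \frac{1}{3357} - 3126 = - \frac{10493981}{3357}$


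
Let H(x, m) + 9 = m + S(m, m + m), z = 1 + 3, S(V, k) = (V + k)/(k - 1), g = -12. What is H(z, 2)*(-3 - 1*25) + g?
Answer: 128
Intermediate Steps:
S(V, k) = (V + k)/(-1 + k)
z = 4
H(x, m) = -9 + m + 3*m/(-1 + 2*m) (H(x, m) = -9 + (m + (m + (m + m))/(-1 + (m + m))) = -9 + (m + (m + 2*m)/(-1 + 2*m)) = -9 + (m + (3*m)/(-1 + 2*m)) = -9 + (m + 3*m/(-1 + 2*m)) = -9 + m + 3*m/(-1 + 2*m))
H(z, 2)*(-3 - 1*25) + g = ((9 - 16*2 + 2*2**2)/(-1 + 2*2))*(-3 - 1*25) - 12 = ((9 - 32 + 2*4)/(-1 + 4))*(-3 - 25) - 12 = ((9 - 32 + 8)/3)*(-28) - 12 = ((1/3)*(-15))*(-28) - 12 = -5*(-28) - 12 = 140 - 12 = 128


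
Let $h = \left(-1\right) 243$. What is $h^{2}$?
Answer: $59049$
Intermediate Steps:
$h = -243$
$h^{2} = \left(-243\right)^{2} = 59049$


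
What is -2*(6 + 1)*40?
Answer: -560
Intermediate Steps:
-2*(6 + 1)*40 = -2*7*40 = -14*40 = -560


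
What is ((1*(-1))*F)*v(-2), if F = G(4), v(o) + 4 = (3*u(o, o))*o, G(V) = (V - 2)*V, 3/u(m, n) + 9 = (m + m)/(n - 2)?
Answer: 14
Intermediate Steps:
u(m, n) = 3/(-9 + 2*m/(-2 + n)) (u(m, n) = 3/(-9 + (m + m)/(n - 2)) = 3/(-9 + (2*m)/(-2 + n)) = 3/(-9 + 2*m/(-2 + n)))
G(V) = V*(-2 + V) (G(V) = (-2 + V)*V = V*(-2 + V))
v(o) = -4 + 9*o*(-2 + o)/(18 - 7*o) (v(o) = -4 + (3*(3*(-2 + o)/(18 - 9*o + 2*o)))*o = -4 + (3*(3*(-2 + o)/(18 - 7*o)))*o = -4 + (9*(-2 + o)/(18 - 7*o))*o = -4 + 9*o*(-2 + o)/(18 - 7*o))
F = 8 (F = 4*(-2 + 4) = 4*2 = 8)
((1*(-1))*F)*v(-2) = ((1*(-1))*8)*((72 - 10*(-2) - 9*(-2)**2)/(-18 + 7*(-2))) = (-1*8)*((72 + 20 - 9*4)/(-18 - 14)) = -8*(72 + 20 - 36)/(-32) = -(-1)*56/4 = -8*(-7/4) = 14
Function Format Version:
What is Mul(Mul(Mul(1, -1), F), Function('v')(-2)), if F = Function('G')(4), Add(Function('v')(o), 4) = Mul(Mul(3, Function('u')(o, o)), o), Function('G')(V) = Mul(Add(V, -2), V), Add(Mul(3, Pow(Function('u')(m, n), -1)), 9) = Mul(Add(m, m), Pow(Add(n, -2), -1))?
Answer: 14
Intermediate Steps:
Function('u')(m, n) = Mul(3, Pow(Add(-9, Mul(2, m, Pow(Add(-2, n), -1))), -1)) (Function('u')(m, n) = Mul(3, Pow(Add(-9, Mul(Add(m, m), Pow(Add(n, -2), -1))), -1)) = Mul(3, Pow(Add(-9, Mul(Mul(2, m), Pow(Add(-2, n), -1))), -1)) = Mul(3, Pow(Add(-9, Mul(2, m, Pow(Add(-2, n), -1))), -1)))
Function('G')(V) = Mul(V, Add(-2, V)) (Function('G')(V) = Mul(Add(-2, V), V) = Mul(V, Add(-2, V)))
Function('v')(o) = Add(-4, Mul(9, o, Pow(Add(18, Mul(-7, o)), -1), Add(-2, o))) (Function('v')(o) = Add(-4, Mul(Mul(3, Mul(3, Pow(Add(18, Mul(-9, o), Mul(2, o)), -1), Add(-2, o))), o)) = Add(-4, Mul(Mul(3, Mul(3, Pow(Add(18, Mul(-7, o)), -1), Add(-2, o))), o)) = Add(-4, Mul(Mul(9, Pow(Add(18, Mul(-7, o)), -1), Add(-2, o)), o)) = Add(-4, Mul(9, o, Pow(Add(18, Mul(-7, o)), -1), Add(-2, o))))
F = 8 (F = Mul(4, Add(-2, 4)) = Mul(4, 2) = 8)
Mul(Mul(Mul(1, -1), F), Function('v')(-2)) = Mul(Mul(Mul(1, -1), 8), Mul(Pow(Add(-18, Mul(7, -2)), -1), Add(72, Mul(-10, -2), Mul(-9, Pow(-2, 2))))) = Mul(Mul(-1, 8), Mul(Pow(Add(-18, -14), -1), Add(72, 20, Mul(-9, 4)))) = Mul(-8, Mul(Pow(-32, -1), Add(72, 20, -36))) = Mul(-8, Mul(Rational(-1, 32), 56)) = Mul(-8, Rational(-7, 4)) = 14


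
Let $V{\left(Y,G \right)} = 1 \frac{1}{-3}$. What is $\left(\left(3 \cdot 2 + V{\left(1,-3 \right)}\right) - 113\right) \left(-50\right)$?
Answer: $\frac{16100}{3} \approx 5366.7$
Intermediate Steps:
$V{\left(Y,G \right)} = - \frac{1}{3}$ ($V{\left(Y,G \right)} = 1 \left(- \frac{1}{3}\right) = - \frac{1}{3}$)
$\left(\left(3 \cdot 2 + V{\left(1,-3 \right)}\right) - 113\right) \left(-50\right) = \left(\left(3 \cdot 2 - \frac{1}{3}\right) - 113\right) \left(-50\right) = \left(\left(6 - \frac{1}{3}\right) - 113\right) \left(-50\right) = \left(\frac{17}{3} - 113\right) \left(-50\right) = \left(- \frac{322}{3}\right) \left(-50\right) = \frac{16100}{3}$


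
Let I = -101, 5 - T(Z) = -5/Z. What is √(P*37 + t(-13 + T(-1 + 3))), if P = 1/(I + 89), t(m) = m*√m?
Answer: √(-111 - 99*I*√22)/6 ≈ 2.256 - 2.8588*I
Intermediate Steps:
T(Z) = 5 + 5/Z (T(Z) = 5 - (-5)/Z = 5 + 5/Z)
t(m) = m^(3/2)
P = -1/12 (P = 1/(-101 + 89) = 1/(-12) = -1/12 ≈ -0.083333)
√(P*37 + t(-13 + T(-1 + 3))) = √(-1/12*37 + (-13 + (5 + 5/(-1 + 3)))^(3/2)) = √(-37/12 + (-13 + (5 + 5/2))^(3/2)) = √(-37/12 + (-13 + 15/2)^(3/2)) = √(-37/12 + (-11/2)^(3/2)) = √(-37/12 - 11*I*√22/4)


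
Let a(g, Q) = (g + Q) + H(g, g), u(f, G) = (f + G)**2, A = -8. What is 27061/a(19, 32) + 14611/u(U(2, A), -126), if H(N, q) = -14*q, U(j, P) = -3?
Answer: -10399552/83205 ≈ -124.99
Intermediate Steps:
u(f, G) = (G + f)**2
a(g, Q) = Q - 13*g (a(g, Q) = (g + Q) - 14*g = (Q + g) - 14*g = Q - 13*g)
27061/a(19, 32) + 14611/u(U(2, A), -126) = 27061/(32 - 13*19) + 14611/((-126 - 3)**2) = 27061/(32 - 247) + 14611/((-129)**2) = 27061/(-215) + 14611/16641 = 27061*(-1/215) + 14611*(1/16641) = -27061/215 + 14611/16641 = -10399552/83205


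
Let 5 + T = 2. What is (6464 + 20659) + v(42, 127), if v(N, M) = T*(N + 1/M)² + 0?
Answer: 352080192/16129 ≈ 21829.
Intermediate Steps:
T = -3 (T = -5 + 2 = -3)
v(N, M) = -3*(N + 1/M)² (v(N, M) = -3*(N + 1/M)² + 0 = -3*(N + 1/M)²)
(6464 + 20659) + v(42, 127) = (6464 + 20659) - 3*(1 + 127*42)²/127² = 27123 - 3*1/16129*(1 + 5334)² = 27123 - 3*1/16129*5335² = 27123 - 3*1/16129*28462225 = 27123 - 85386675/16129 = 352080192/16129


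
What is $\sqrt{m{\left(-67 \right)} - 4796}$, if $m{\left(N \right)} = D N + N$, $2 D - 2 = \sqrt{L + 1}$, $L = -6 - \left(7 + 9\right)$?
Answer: $\frac{\sqrt{-19720 - 134 i \sqrt{21}}}{2} \approx 1.0931 - 70.222 i$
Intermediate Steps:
$L = -22$ ($L = -6 - 16 = -22$)
$D = 1 + \frac{i \sqrt{21}}{2}$ ($D = 1 + \frac{\sqrt{-22 + 1}}{2} = 1 + \frac{\sqrt{-21}}{2} = 1 + \frac{i \sqrt{21}}{2} \approx 1.0 + 2.2913 i$)
$m{\left(N \right)} = N + N \left(1 + \frac{i \sqrt{21}}{2}\right)$ ($m{\left(N \right)} = \left(1 + \frac{i \sqrt{21}}{2}\right) N + N = N \left(1 + \frac{i \sqrt{21}}{2}\right) + N = N + N \left(1 + \frac{i \sqrt{21}}{2}\right)$)
$\sqrt{m{\left(-67 \right)} - 4796} = \sqrt{\frac{1}{2} \left(-67\right) \left(4 + i \sqrt{21}\right) - 4796} = \sqrt{\left(-134 - \frac{67 i \sqrt{21}}{2}\right) - 4796} = \sqrt{-4930 - \frac{67 i \sqrt{21}}{2}}$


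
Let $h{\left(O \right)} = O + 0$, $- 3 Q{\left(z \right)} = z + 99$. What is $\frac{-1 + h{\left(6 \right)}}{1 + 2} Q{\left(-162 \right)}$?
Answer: $35$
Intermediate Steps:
$Q{\left(z \right)} = -33 - \frac{z}{3}$ ($Q{\left(z \right)} = - \frac{z + 99}{3} = - \frac{99 + z}{3} = -33 - \frac{z}{3}$)
$h{\left(O \right)} = O$
$\frac{-1 + h{\left(6 \right)}}{1 + 2} Q{\left(-162 \right)} = \frac{-1 + 6}{1 + 2} \left(-33 - -54\right) = \frac{5}{3} \left(-33 + 54\right) = 5 \cdot \frac{1}{3} \cdot 21 = \frac{5}{3} \cdot 21 = 35$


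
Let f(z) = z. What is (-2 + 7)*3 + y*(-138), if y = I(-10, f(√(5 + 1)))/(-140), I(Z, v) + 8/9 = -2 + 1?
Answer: 2759/210 ≈ 13.138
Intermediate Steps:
I(Z, v) = -17/9 (I(Z, v) = -8/9 + (-2 + 1) = -8/9 - 1 = -17/9)
y = 17/1260 (y = -17/9/(-140) = -17/9*(-1/140) = 17/1260 ≈ 0.013492)
(-2 + 7)*3 + y*(-138) = (-2 + 7)*3 + (17/1260)*(-138) = 5*3 - 391/210 = 15 - 391/210 = 2759/210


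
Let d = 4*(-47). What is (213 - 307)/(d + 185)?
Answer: 94/3 ≈ 31.333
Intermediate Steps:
d = -188
(213 - 307)/(d + 185) = (213 - 307)/(-188 + 185) = -94/(-3) = -94*(-⅓) = 94/3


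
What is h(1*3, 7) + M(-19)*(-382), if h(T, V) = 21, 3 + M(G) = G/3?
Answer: 10759/3 ≈ 3586.3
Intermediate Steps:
M(G) = -3 + G/3
h(1*3, 7) + M(-19)*(-382) = 21 + (-3 + (⅓)*(-19))*(-382) = 21 + (-3 - 19/3)*(-382) = 21 - 28/3*(-382) = 21 + 10696/3 = 10759/3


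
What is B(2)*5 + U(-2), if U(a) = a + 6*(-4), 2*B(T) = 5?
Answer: -27/2 ≈ -13.500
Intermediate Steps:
B(T) = 5/2 (B(T) = (½)*5 = 5/2)
U(a) = -24 + a (U(a) = a - 24 = -24 + a)
B(2)*5 + U(-2) = (5/2)*5 + (-24 - 2) = 25/2 - 26 = -27/2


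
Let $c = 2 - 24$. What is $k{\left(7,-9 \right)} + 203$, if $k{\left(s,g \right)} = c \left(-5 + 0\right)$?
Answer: $313$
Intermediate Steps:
$c = -22$ ($c = 2 - 24 = -22$)
$k{\left(s,g \right)} = 110$ ($k{\left(s,g \right)} = - 22 \left(-5 + 0\right) = \left(-22\right) \left(-5\right) = 110$)
$k{\left(7,-9 \right)} + 203 = 110 + 203 = 313$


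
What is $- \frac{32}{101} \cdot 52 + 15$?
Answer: $- \frac{149}{101} \approx -1.4752$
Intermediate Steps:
$- \frac{32}{101} \cdot 52 + 15 = \left(-32\right) \frac{1}{101} \cdot 52 + 15 = \left(- \frac{32}{101}\right) 52 + 15 = - \frac{1664}{101} + 15 = - \frac{149}{101}$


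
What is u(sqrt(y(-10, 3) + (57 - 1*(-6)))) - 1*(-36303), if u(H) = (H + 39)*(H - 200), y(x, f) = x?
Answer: 28556 - 161*sqrt(53) ≈ 27384.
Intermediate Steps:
u(H) = (-200 + H)*(39 + H) (u(H) = (39 + H)*(-200 + H) = (-200 + H)*(39 + H))
u(sqrt(y(-10, 3) + (57 - 1*(-6)))) - 1*(-36303) = (-7800 + (sqrt(-10 + (57 - 1*(-6))))**2 - 161*sqrt(-10 + (57 - 1*(-6)))) - 1*(-36303) = (-7800 + (sqrt(-10 + (57 + 6)))**2 - 161*sqrt(-10 + (57 + 6))) + 36303 = (-7800 + (sqrt(-10 + 63))**2 - 161*sqrt(-10 + 63)) + 36303 = (-7800 + (sqrt(53))**2 - 161*sqrt(53)) + 36303 = (-7800 + 53 - 161*sqrt(53)) + 36303 = (-7747 - 161*sqrt(53)) + 36303 = 28556 - 161*sqrt(53)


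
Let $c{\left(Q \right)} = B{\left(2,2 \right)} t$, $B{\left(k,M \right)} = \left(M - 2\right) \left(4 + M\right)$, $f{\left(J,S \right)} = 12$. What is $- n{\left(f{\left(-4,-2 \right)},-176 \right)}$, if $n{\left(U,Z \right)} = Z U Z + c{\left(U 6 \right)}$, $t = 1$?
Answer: $-371712$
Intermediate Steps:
$B{\left(k,M \right)} = \left(-2 + M\right) \left(4 + M\right)$
$c{\left(Q \right)} = 0$ ($c{\left(Q \right)} = \left(-8 + 2^{2} + 2 \cdot 2\right) 1 = \left(-8 + 4 + 4\right) 1 = 0 \cdot 1 = 0$)
$n{\left(U,Z \right)} = U Z^{2}$ ($n{\left(U,Z \right)} = Z U Z + 0 = U Z Z + 0 = U Z^{2} + 0 = U Z^{2}$)
$- n{\left(f{\left(-4,-2 \right)},-176 \right)} = - 12 \left(-176\right)^{2} = - 12 \cdot 30976 = \left(-1\right) 371712 = -371712$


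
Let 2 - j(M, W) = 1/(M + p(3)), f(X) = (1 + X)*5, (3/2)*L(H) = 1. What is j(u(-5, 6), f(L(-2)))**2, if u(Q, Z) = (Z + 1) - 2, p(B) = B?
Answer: 225/64 ≈ 3.5156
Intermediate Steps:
L(H) = 2/3 (L(H) = (2/3)*1 = 2/3)
u(Q, Z) = -1 + Z (u(Q, Z) = (1 + Z) - 2 = -1 + Z)
f(X) = 5 + 5*X
j(M, W) = 2 - 1/(3 + M) (j(M, W) = 2 - 1/(M + 3) = 2 - 1/(3 + M))
j(u(-5, 6), f(L(-2)))**2 = ((5 + 2*(-1 + 6))/(3 + (-1 + 6)))**2 = ((5 + 2*5)/(3 + 5))**2 = ((5 + 10)/8)**2 = ((1/8)*15)**2 = (15/8)**2 = 225/64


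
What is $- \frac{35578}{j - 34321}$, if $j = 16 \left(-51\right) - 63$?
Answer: $\frac{17789}{17600} \approx 1.0107$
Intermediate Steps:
$j = -879$ ($j = -816 - 63 = -879$)
$- \frac{35578}{j - 34321} = - \frac{35578}{-879 - 34321} = - \frac{35578}{-35200} = \left(-35578\right) \left(- \frac{1}{35200}\right) = \frac{17789}{17600}$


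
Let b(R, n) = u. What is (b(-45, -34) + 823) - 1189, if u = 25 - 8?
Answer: -349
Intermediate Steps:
u = 17
b(R, n) = 17
(b(-45, -34) + 823) - 1189 = (17 + 823) - 1189 = 840 - 1189 = -349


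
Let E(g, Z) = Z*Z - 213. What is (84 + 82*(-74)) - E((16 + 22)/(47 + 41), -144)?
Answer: -26507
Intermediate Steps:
E(g, Z) = -213 + Z² (E(g, Z) = Z² - 213 = -213 + Z²)
(84 + 82*(-74)) - E((16 + 22)/(47 + 41), -144) = (84 + 82*(-74)) - (-213 + (-144)²) = (84 - 6068) - (-213 + 20736) = -5984 - 1*20523 = -5984 - 20523 = -26507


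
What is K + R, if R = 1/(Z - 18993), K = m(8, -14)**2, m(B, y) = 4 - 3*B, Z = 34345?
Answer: 6140801/15352 ≈ 400.00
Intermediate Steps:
K = 400 (K = (4 - 3*8)**2 = (4 - 24)**2 = (-20)**2 = 400)
R = 1/15352 (R = 1/(34345 - 18993) = 1/15352 ≈ 6.5138e-5)
K + R = 400 + 1/15352 = 6140801/15352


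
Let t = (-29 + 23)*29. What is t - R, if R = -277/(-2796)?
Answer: -486781/2796 ≈ -174.10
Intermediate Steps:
R = 277/2796 (R = -277*(-1/2796) = 277/2796 ≈ 0.099070)
t = -174 (t = -6*29 = -174)
t - R = -174 - 1*277/2796 = -174 - 277/2796 = -486781/2796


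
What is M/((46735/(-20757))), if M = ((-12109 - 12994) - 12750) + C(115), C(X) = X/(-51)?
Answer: 785761526/46735 ≈ 16813.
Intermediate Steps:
C(X) = -X/51 (C(X) = X*(-1/51) = -X/51)
M = -1930618/51 (M = ((-12109 - 12994) - 12750) - 1/51*115 = (-25103 - 12750) - 115/51 = -37853 - 115/51 = -1930618/51 ≈ -37855.)
M/((46735/(-20757))) = -1930618/(51*(46735/(-20757))) = -1930618/(51*(46735*(-1/20757))) = -1930618/(51*(-46735/20757)) = -1930618/51*(-20757/46735) = 785761526/46735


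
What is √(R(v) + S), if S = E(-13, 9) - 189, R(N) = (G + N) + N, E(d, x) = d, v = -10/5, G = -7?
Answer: I*√213 ≈ 14.595*I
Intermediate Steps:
v = -2 (v = -10*⅕ = -2)
R(N) = -7 + 2*N (R(N) = (-7 + N) + N = -7 + 2*N)
S = -202 (S = -13 - 189 = -202)
√(R(v) + S) = √((-7 + 2*(-2)) - 202) = √((-7 - 4) - 202) = √(-11 - 202) = √(-213) = I*√213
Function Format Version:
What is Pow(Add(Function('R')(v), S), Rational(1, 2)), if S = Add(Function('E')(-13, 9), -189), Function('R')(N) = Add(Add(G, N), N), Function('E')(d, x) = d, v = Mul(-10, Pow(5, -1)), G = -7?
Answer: Mul(I, Pow(213, Rational(1, 2))) ≈ Mul(14.595, I)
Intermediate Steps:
v = -2 (v = Mul(-10, Rational(1, 5)) = -2)
Function('R')(N) = Add(-7, Mul(2, N)) (Function('R')(N) = Add(Add(-7, N), N) = Add(-7, Mul(2, N)))
S = -202 (S = Add(-13, -189) = -202)
Pow(Add(Function('R')(v), S), Rational(1, 2)) = Pow(Add(Add(-7, Mul(2, -2)), -202), Rational(1, 2)) = Pow(Add(Add(-7, -4), -202), Rational(1, 2)) = Pow(Add(-11, -202), Rational(1, 2)) = Pow(-213, Rational(1, 2)) = Mul(I, Pow(213, Rational(1, 2)))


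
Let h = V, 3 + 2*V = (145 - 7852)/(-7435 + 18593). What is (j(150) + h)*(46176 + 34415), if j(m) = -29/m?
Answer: -39284163541/239100 ≈ -1.6430e+5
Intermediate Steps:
V = -5883/3188 (V = -3/2 + ((145 - 7852)/(-7435 + 18593))/2 = -3/2 + (-7707/11158)/2 = -3/2 + (-7707*1/11158)/2 = -3/2 + (½)*(-1101/1594) = -3/2 - 1101/3188 = -5883/3188 ≈ -1.8454)
h = -5883/3188 ≈ -1.8454
(j(150) + h)*(46176 + 34415) = (-29/150 - 5883/3188)*(46176 + 34415) = (-29*1/150 - 5883/3188)*80591 = (-29/150 - 5883/3188)*80591 = -487451/239100*80591 = -39284163541/239100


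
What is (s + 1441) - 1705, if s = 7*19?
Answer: -131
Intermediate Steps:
s = 133
(s + 1441) - 1705 = (133 + 1441) - 1705 = 1574 - 1705 = -131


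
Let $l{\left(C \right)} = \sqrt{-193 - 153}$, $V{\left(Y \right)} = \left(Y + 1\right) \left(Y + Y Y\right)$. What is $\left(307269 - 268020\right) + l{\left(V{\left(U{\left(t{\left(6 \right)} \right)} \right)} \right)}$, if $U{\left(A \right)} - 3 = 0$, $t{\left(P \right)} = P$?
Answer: $39249 + i \sqrt{346} \approx 39249.0 + 18.601 i$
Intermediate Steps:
$U{\left(A \right)} = 3$ ($U{\left(A \right)} = 3 + 0 = 3$)
$V{\left(Y \right)} = \left(1 + Y\right) \left(Y + Y^{2}\right)$
$l{\left(C \right)} = i \sqrt{346}$ ($l{\left(C \right)} = \sqrt{-346} = i \sqrt{346}$)
$\left(307269 - 268020\right) + l{\left(V{\left(U{\left(t{\left(6 \right)} \right)} \right)} \right)} = \left(307269 - 268020\right) + i \sqrt{346} = 39249 + i \sqrt{346}$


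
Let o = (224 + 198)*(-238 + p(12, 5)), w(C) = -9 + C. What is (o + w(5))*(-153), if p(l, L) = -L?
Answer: 15690150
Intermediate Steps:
o = -102546 (o = (224 + 198)*(-238 - 1*5) = 422*(-238 - 5) = 422*(-243) = -102546)
(o + w(5))*(-153) = (-102546 + (-9 + 5))*(-153) = (-102546 - 4)*(-153) = -102550*(-153) = 15690150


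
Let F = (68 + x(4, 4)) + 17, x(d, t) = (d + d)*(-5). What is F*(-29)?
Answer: -1305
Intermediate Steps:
x(d, t) = -10*d (x(d, t) = (2*d)*(-5) = -10*d)
F = 45 (F = (68 - 10*4) + 17 = (68 - 40) + 17 = 28 + 17 = 45)
F*(-29) = 45*(-29) = -1305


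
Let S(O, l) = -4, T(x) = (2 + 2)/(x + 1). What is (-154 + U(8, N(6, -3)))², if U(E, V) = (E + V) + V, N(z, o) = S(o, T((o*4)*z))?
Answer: 23716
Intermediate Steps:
T(x) = 4/(1 + x)
N(z, o) = -4
U(E, V) = E + 2*V
(-154 + U(8, N(6, -3)))² = (-154 + (8 + 2*(-4)))² = (-154 + (8 - 8))² = (-154 + 0)² = (-154)² = 23716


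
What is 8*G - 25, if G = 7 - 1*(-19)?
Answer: 183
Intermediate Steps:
G = 26 (G = 7 + 19 = 26)
8*G - 25 = 8*26 - 25 = 208 - 25 = 183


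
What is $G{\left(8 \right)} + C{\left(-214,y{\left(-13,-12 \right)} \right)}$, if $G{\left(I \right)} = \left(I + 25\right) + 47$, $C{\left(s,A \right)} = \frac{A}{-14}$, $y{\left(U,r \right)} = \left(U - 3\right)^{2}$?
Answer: $\frac{432}{7} \approx 61.714$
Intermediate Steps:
$y{\left(U,r \right)} = \left(-3 + U\right)^{2}$
$C{\left(s,A \right)} = - \frac{A}{14}$ ($C{\left(s,A \right)} = A \left(- \frac{1}{14}\right) = - \frac{A}{14}$)
$G{\left(I \right)} = 72 + I$ ($G{\left(I \right)} = \left(25 + I\right) + 47 = 72 + I$)
$G{\left(8 \right)} + C{\left(-214,y{\left(-13,-12 \right)} \right)} = \left(72 + 8\right) - \frac{\left(-3 - 13\right)^{2}}{14} = 80 - \frac{\left(-16\right)^{2}}{14} = 80 - \frac{128}{7} = \frac{432}{7}$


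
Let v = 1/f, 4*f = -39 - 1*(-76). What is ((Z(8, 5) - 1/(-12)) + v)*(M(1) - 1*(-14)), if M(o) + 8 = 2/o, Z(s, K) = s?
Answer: 7274/111 ≈ 65.531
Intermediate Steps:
f = 37/4 (f = (-39 - 1*(-76))/4 = (-39 + 76)/4 = (¼)*37 = 37/4 ≈ 9.2500)
M(o) = -8 + 2/o
v = 4/37 (v = 1/(37/4) = 4/37 ≈ 0.10811)
((Z(8, 5) - 1/(-12)) + v)*(M(1) - 1*(-14)) = ((8 - 1/(-12)) + 4/37)*((-8 + 2/1) - 1*(-14)) = ((8 - 1*(-1/12)) + 4/37)*((-8 + 2*1) + 14) = ((8 + 1/12) + 4/37)*((-8 + 2) + 14) = (97/12 + 4/37)*(-6 + 14) = (3637/444)*8 = 7274/111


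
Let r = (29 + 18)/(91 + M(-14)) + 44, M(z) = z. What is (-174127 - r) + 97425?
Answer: -5909489/77 ≈ -76747.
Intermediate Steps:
r = 3435/77 (r = (29 + 18)/(91 - 14) + 44 = 47/77 + 44 = 3435/77 ≈ 44.610)
(-174127 - r) + 97425 = (-174127 - 1*3435/77) + 97425 = (-174127 - 3435/77) + 97425 = -13411214/77 + 97425 = -5909489/77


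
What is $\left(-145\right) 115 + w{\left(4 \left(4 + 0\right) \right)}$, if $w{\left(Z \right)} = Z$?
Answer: $-16659$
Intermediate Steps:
$\left(-145\right) 115 + w{\left(4 \left(4 + 0\right) \right)} = \left(-145\right) 115 + 4 \left(4 + 0\right) = -16675 + 4 \cdot 4 = -16675 + 16 = -16659$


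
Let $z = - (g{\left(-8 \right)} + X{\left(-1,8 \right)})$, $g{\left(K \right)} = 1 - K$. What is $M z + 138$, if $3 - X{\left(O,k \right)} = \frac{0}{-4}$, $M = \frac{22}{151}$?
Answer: $\frac{20574}{151} \approx 136.25$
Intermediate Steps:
$M = \frac{22}{151}$ ($M = 22 \cdot \frac{1}{151} = \frac{22}{151} \approx 0.1457$)
$X{\left(O,k \right)} = 3$ ($X{\left(O,k \right)} = 3 - \frac{0}{-4} = 3 - 0 \left(- \frac{1}{4}\right) = 3 - 0 = 3 + 0 = 3$)
$z = -12$ ($z = - (\left(1 - -8\right) + 3) = - (\left(1 + 8\right) + 3) = - (9 + 3) = \left(-1\right) 12 = -12$)
$M z + 138 = \frac{22}{151} \left(-12\right) + 138 = - \frac{264}{151} + 138 = \frac{20574}{151}$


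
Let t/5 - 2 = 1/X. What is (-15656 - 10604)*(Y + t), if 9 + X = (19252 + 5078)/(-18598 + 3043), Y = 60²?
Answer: -207676500980/2191 ≈ -9.4786e+7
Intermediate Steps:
Y = 3600
X = -10955/1037 (X = -9 + (19252 + 5078)/(-18598 + 3043) = -9 + 24330/(-15555) = -9 + 24330*(-1/15555) = -9 - 1622/1037 = -10955/1037 ≈ -10.564)
t = 20873/2191 (t = 10 + 5/(-10955/1037) = 10 + 5*(-1037/10955) = 10 - 1037/2191 = 20873/2191 ≈ 9.5267)
(-15656 - 10604)*(Y + t) = (-15656 - 10604)*(3600 + 20873/2191) = -26260*7908473/2191 = -207676500980/2191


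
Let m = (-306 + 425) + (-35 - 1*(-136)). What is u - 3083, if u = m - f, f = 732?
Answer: -3595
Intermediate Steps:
m = 220 (m = 119 + (-35 + 136) = 119 + 101 = 220)
u = -512 (u = 220 - 1*732 = 220 - 732 = -512)
u - 3083 = -512 - 3083 = -3595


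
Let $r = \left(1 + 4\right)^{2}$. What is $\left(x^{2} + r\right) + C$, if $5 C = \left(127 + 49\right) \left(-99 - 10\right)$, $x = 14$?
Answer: $- \frac{18079}{5} \approx -3615.8$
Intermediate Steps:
$C = - \frac{19184}{5}$ ($C = \frac{\left(127 + 49\right) \left(-99 - 10\right)}{5} = \frac{176 \left(-109\right)}{5} = \frac{1}{5} \left(-19184\right) = - \frac{19184}{5} \approx -3836.8$)
$r = 25$ ($r = 5^{2} = 25$)
$\left(x^{2} + r\right) + C = \left(14^{2} + 25\right) - \frac{19184}{5} = \left(196 + 25\right) - \frac{19184}{5} = 221 - \frac{19184}{5} = - \frac{18079}{5}$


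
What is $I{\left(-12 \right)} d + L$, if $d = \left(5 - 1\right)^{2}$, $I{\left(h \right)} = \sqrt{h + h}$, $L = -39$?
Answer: $-39 + 32 i \sqrt{6} \approx -39.0 + 78.384 i$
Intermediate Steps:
$I{\left(h \right)} = \sqrt{2} \sqrt{h}$ ($I{\left(h \right)} = \sqrt{2 h} = \sqrt{2} \sqrt{h}$)
$d = 16$ ($d = 4^{2} = 16$)
$I{\left(-12 \right)} d + L = \sqrt{2} \sqrt{-12} \cdot 16 - 39 = \sqrt{2} \cdot 2 i \sqrt{3} \cdot 16 - 39 = 2 i \sqrt{6} \cdot 16 - 39 = 32 i \sqrt{6} - 39 = -39 + 32 i \sqrt{6}$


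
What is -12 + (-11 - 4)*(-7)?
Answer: 93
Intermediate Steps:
-12 + (-11 - 4)*(-7) = -12 - 15*(-7) = -12 + 105 = 93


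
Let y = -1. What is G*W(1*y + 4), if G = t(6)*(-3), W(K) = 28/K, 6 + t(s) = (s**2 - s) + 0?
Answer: -672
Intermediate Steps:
t(s) = -6 + s**2 - s (t(s) = -6 + ((s**2 - s) + 0) = -6 + (s**2 - s) = -6 + s**2 - s)
G = -72 (G = (-6 + 6**2 - 1*6)*(-3) = (-6 + 36 - 6)*(-3) = 24*(-3) = -72)
G*W(1*y + 4) = -2016/(1*(-1) + 4) = -2016/(-1 + 4) = -2016/3 = -72*28/3 = -672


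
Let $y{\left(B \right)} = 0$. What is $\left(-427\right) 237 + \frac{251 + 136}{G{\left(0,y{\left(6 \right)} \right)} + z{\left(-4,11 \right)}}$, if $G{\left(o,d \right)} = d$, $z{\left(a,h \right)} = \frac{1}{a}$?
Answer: $-102747$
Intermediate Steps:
$\left(-427\right) 237 + \frac{251 + 136}{G{\left(0,y{\left(6 \right)} \right)} + z{\left(-4,11 \right)}} = \left(-427\right) 237 + \frac{251 + 136}{0 + \frac{1}{-4}} = -101199 + \frac{387}{0 - \frac{1}{4}} = -101199 + \frac{387}{- \frac{1}{4}} = -101199 + 387 \left(-4\right) = -101199 - 1548 = -102747$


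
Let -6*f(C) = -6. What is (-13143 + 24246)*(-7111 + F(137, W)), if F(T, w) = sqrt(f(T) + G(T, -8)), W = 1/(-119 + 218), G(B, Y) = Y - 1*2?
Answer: -78953433 + 33309*I ≈ -7.8953e+7 + 33309.0*I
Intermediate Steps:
f(C) = 1 (f(C) = -1/6*(-6) = 1)
G(B, Y) = -2 + Y (G(B, Y) = Y - 2 = -2 + Y)
W = 1/99 ≈ 0.010101
F(T, w) = 3*I (F(T, w) = sqrt(1 + (-2 - 8)) = sqrt(1 - 10) = sqrt(-9) = 3*I)
(-13143 + 24246)*(-7111 + F(137, W)) = (-13143 + 24246)*(-7111 + 3*I) = 11103*(-7111 + 3*I) = -78953433 + 33309*I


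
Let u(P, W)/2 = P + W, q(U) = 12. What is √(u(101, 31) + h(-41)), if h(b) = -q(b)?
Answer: 6*√7 ≈ 15.875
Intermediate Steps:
h(b) = -12 (h(b) = -1*12 = -12)
u(P, W) = 2*P + 2*W (u(P, W) = 2*(P + W) = 2*P + 2*W)
√(u(101, 31) + h(-41)) = √((2*101 + 2*31) - 12) = √((202 + 62) - 12) = √(264 - 12) = √252 = 6*√7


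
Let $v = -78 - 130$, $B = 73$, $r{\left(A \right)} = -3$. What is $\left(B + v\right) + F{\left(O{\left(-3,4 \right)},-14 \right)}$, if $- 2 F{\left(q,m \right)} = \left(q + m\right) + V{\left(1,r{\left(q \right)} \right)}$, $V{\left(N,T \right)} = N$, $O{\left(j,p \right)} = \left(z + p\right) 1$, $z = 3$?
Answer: $-132$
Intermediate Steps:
$O{\left(j,p \right)} = 3 + p$ ($O{\left(j,p \right)} = \left(3 + p\right) 1 = 3 + p$)
$F{\left(q,m \right)} = - \frac{1}{2} - \frac{m}{2} - \frac{q}{2}$ ($F{\left(q,m \right)} = - \frac{\left(q + m\right) + 1}{2} = - \frac{\left(m + q\right) + 1}{2} = - \frac{1 + m + q}{2} = - \frac{1}{2} - \frac{m}{2} - \frac{q}{2}$)
$v = -208$
$\left(B + v\right) + F{\left(O{\left(-3,4 \right)},-14 \right)} = \left(73 - 208\right) - \left(- \frac{13}{2} + \frac{3 + 4}{2}\right) = -135 - -3 = -135 + 3 = -132$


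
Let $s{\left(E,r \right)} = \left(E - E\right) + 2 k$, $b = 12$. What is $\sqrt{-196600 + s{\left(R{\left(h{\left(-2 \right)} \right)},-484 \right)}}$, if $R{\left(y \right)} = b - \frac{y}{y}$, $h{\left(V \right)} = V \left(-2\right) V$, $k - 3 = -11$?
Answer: $2 i \sqrt{49154} \approx 443.41 i$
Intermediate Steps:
$k = -8$ ($k = 3 - 11 = -8$)
$h{\left(V \right)} = - 2 V^{2}$ ($h{\left(V \right)} = - 2 V V = - 2 V^{2}$)
$R{\left(y \right)} = 11$ ($R{\left(y \right)} = 12 - \frac{y}{y} = 12 - 1 = 11$)
$s{\left(E,r \right)} = -16$ ($s{\left(E,r \right)} = \left(E - E\right) + 2 \left(-8\right) = 0 - 16 = -16$)
$\sqrt{-196600 + s{\left(R{\left(h{\left(-2 \right)} \right)},-484 \right)}} = \sqrt{-196600 - 16} = \sqrt{-196616} = 2 i \sqrt{49154}$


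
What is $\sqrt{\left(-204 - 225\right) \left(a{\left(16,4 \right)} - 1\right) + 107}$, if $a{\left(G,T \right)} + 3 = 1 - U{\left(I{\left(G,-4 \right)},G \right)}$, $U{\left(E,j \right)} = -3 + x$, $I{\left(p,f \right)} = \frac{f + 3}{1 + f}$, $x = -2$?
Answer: $i \sqrt{751} \approx 27.404 i$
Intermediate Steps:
$I{\left(p,f \right)} = \frac{3 + f}{1 + f}$
$U{\left(E,j \right)} = -5$ ($U{\left(E,j \right)} = -3 - 2 = -5$)
$a{\left(G,T \right)} = 3$ ($a{\left(G,T \right)} = -3 + \left(1 - -5\right) = -3 + \left(1 + 5\right) = -3 + 6 = 3$)
$\sqrt{\left(-204 - 225\right) \left(a{\left(16,4 \right)} - 1\right) + 107} = \sqrt{\left(-204 - 225\right) \left(3 - 1\right) + 107} = \sqrt{\left(-429\right) 2 + 107} = \sqrt{-858 + 107} = \sqrt{-751} = i \sqrt{751}$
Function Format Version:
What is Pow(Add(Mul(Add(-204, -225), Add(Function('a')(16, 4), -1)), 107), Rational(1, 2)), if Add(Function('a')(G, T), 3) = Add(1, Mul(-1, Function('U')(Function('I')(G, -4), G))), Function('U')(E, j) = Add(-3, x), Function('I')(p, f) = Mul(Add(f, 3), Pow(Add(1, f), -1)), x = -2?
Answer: Mul(I, Pow(751, Rational(1, 2))) ≈ Mul(27.404, I)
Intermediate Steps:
Function('I')(p, f) = Mul(Pow(Add(1, f), -1), Add(3, f)) (Function('I')(p, f) = Mul(Add(3, f), Pow(Add(1, f), -1)) = Mul(Pow(Add(1, f), -1), Add(3, f)))
Function('U')(E, j) = -5 (Function('U')(E, j) = Add(-3, -2) = -5)
Function('a')(G, T) = 3 (Function('a')(G, T) = Add(-3, Add(1, Mul(-1, -5))) = Add(-3, Add(1, 5)) = Add(-3, 6) = 3)
Pow(Add(Mul(Add(-204, -225), Add(Function('a')(16, 4), -1)), 107), Rational(1, 2)) = Pow(Add(Mul(Add(-204, -225), Add(3, -1)), 107), Rational(1, 2)) = Pow(Add(Mul(-429, 2), 107), Rational(1, 2)) = Pow(Add(-858, 107), Rational(1, 2)) = Pow(-751, Rational(1, 2)) = Mul(I, Pow(751, Rational(1, 2)))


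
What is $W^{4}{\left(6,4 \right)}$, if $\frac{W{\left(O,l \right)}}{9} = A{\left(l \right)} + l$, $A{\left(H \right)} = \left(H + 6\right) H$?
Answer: $24591257856$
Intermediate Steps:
$A{\left(H \right)} = H \left(6 + H\right)$ ($A{\left(H \right)} = \left(6 + H\right) H = H \left(6 + H\right)$)
$W{\left(O,l \right)} = 9 l + 9 l \left(6 + l\right)$ ($W{\left(O,l \right)} = 9 \left(l \left(6 + l\right) + l\right) = 9 \left(l + l \left(6 + l\right)\right) = 9 l + 9 l \left(6 + l\right)$)
$W^{4}{\left(6,4 \right)} = \left(9 \cdot 4 \left(7 + 4\right)\right)^{4} = \left(9 \cdot 4 \cdot 11\right)^{4} = 396^{4} = 24591257856$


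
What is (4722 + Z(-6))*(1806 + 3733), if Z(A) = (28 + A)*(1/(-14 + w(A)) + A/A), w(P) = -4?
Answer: 236432215/9 ≈ 2.6270e+7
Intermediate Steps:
Z(A) = 238/9 + 17*A/18 (Z(A) = (28 + A)*(1/(-14 - 4) + A/A) = (28 + A)*(1/(-18) + 1) = (28 + A)*(-1/18 + 1) = (28 + A)*(17/18) = 238/9 + 17*A/18)
(4722 + Z(-6))*(1806 + 3733) = (4722 + (238/9 + (17/18)*(-6)))*(1806 + 3733) = (4722 + (238/9 - 17/3))*5539 = (4722 + 187/9)*5539 = (42685/9)*5539 = 236432215/9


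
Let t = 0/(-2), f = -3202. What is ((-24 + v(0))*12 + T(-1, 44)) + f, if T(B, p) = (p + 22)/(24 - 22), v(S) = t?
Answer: -3457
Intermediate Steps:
t = 0 (t = 0*(-½) = 0)
v(S) = 0
T(B, p) = 11 + p/2 (T(B, p) = (22 + p)/2 = (22 + p)*(½) = 11 + p/2)
((-24 + v(0))*12 + T(-1, 44)) + f = ((-24 + 0)*12 + (11 + (½)*44)) - 3202 = (-24*12 + (11 + 22)) - 3202 = (-288 + 33) - 3202 = -255 - 3202 = -3457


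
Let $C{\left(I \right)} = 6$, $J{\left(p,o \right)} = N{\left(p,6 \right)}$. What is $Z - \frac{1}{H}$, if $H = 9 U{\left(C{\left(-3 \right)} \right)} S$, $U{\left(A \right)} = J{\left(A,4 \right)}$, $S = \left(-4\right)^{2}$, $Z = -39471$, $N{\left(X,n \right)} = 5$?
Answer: $- \frac{28419121}{720} \approx -39471.0$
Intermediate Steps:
$J{\left(p,o \right)} = 5$
$S = 16$
$U{\left(A \right)} = 5$
$H = 720$ ($H = 9 \cdot 5 \cdot 16 = 45 \cdot 16 = 720$)
$Z - \frac{1}{H} = -39471 - \frac{1}{720} = - \frac{28419121}{720}$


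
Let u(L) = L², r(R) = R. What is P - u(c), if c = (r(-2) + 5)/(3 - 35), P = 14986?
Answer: 15345655/1024 ≈ 14986.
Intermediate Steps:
c = -3/32 (c = (-2 + 5)/(3 - 35) = 3/(-32) = 3*(-1/32) = -3/32 ≈ -0.093750)
P - u(c) = 14986 - (-3/32)² = 14986 - 1*9/1024 = 14986 - 9/1024 = 15345655/1024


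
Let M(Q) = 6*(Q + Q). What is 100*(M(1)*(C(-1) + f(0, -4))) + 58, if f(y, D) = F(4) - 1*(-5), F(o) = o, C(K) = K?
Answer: 9658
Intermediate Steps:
M(Q) = 12*Q (M(Q) = 6*(2*Q) = 12*Q)
f(y, D) = 9 (f(y, D) = 4 - 1*(-5) = 4 + 5 = 9)
100*(M(1)*(C(-1) + f(0, -4))) + 58 = 100*((12*1)*(-1 + 9)) + 58 = 100*(12*8) + 58 = 100*96 + 58 = 9600 + 58 = 9658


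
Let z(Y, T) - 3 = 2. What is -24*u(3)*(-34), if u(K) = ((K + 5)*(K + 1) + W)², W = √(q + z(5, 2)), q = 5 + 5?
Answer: 847824 + 52224*√15 ≈ 1.0501e+6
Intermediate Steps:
q = 10
z(Y, T) = 5 (z(Y, T) = 3 + 2 = 5)
W = √15 (W = √(10 + 5) = √15 ≈ 3.8730)
u(K) = (√15 + (1 + K)*(5 + K))² (u(K) = ((K + 5)*(K + 1) + √15)² = ((5 + K)*(1 + K) + √15)² = ((1 + K)*(5 + K) + √15)² = (√15 + (1 + K)*(5 + K))²)
-24*u(3)*(-34) = -24*(5 + √15 + 3² + 6*3)²*(-34) = -24*(5 + √15 + 9 + 18)²*(-34) = -24*(32 + √15)²*(-34) = 816*(32 + √15)²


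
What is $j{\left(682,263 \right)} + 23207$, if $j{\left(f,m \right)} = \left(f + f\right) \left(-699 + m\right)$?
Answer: $-571497$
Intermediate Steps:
$j{\left(f,m \right)} = 2 f \left(-699 + m\right)$
$j{\left(682,263 \right)} + 23207 = 2 \cdot 682 \left(-699 + 263\right) + 23207 = 2 \cdot 682 \left(-436\right) + 23207 = -594704 + 23207 = -571497$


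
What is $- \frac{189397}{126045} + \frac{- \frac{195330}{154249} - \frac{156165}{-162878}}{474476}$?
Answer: $- \frac{2257731632618802800059}{1502535208463032215240} \approx -1.5026$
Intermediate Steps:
$- \frac{189397}{126045} + \frac{- \frac{195330}{154249} - \frac{156165}{-162878}}{474476} = \left(-189397\right) \frac{1}{126045} + \left(\left(-195330\right) \frac{1}{154249} - - \frac{156165}{162878}\right) \frac{1}{474476} = - \frac{189397}{126045} + \left(- \frac{195330}{154249} + \frac{156165}{162878}\right) \frac{1}{474476} = - \frac{189397}{126045} - \frac{7726664655}{11920625240692072} = - \frac{2257731632618802800059}{1502535208463032215240}$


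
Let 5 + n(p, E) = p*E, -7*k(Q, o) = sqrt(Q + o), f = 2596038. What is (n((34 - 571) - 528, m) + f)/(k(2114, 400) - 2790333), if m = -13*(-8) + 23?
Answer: -112151037631542/127170651430349 + 17225446*sqrt(2514)/381511954291047 ≈ -0.88189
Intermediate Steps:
m = 127 (m = 104 + 23 = 127)
k(Q, o) = -sqrt(Q + o)/7
n(p, E) = -5 + E*p (n(p, E) = -5 + p*E = -5 + E*p)
(n((34 - 571) - 528, m) + f)/(k(2114, 400) - 2790333) = ((-5 + 127*((34 - 571) - 528)) + 2596038)/(-sqrt(2114 + 400)/7 - 2790333) = ((-5 + 127*(-537 - 528)) + 2596038)/(-sqrt(2514)/7 - 2790333) = ((-5 + 127*(-1065)) + 2596038)/(-2790333 - sqrt(2514)/7) = ((-5 - 135255) + 2596038)/(-2790333 - sqrt(2514)/7) = (-135260 + 2596038)/(-2790333 - sqrt(2514)/7) = 2460778/(-2790333 - sqrt(2514)/7)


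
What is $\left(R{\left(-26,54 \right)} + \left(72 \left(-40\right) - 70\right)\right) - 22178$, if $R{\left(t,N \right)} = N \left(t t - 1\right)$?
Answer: $11322$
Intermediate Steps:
$R{\left(t,N \right)} = N \left(-1 + t^{2}\right)$ ($R{\left(t,N \right)} = N \left(t^{2} - 1\right) = N \left(-1 + t^{2}\right)$)
$\left(R{\left(-26,54 \right)} + \left(72 \left(-40\right) - 70\right)\right) - 22178 = \left(54 \left(-1 + \left(-26\right)^{2}\right) + \left(72 \left(-40\right) - 70\right)\right) - 22178 = \left(54 \left(-1 + 676\right) - 2950\right) - 22178 = \left(54 \cdot 675 - 2950\right) - 22178 = \left(36450 - 2950\right) - 22178 = 33500 - 22178 = 11322$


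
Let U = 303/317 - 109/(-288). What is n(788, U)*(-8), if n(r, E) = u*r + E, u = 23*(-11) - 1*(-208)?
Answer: 3237234343/11412 ≈ 2.8367e+5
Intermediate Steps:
U = 121817/91296 (U = 303*(1/317) - 109*(-1/288) = 303/317 + 109/288 = 121817/91296 ≈ 1.3343)
u = -45 (u = -253 + 208 = -45)
n(r, E) = E - 45*r (n(r, E) = -45*r + E = E - 45*r)
n(788, U)*(-8) = (121817/91296 - 45*788)*(-8) = (121817/91296 - 35460)*(-8) = -3237234343/91296*(-8) = 3237234343/11412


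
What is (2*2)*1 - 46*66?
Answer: -3032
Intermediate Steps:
(2*2)*1 - 46*66 = 4*1 - 3036 = 4 - 3036 = -3032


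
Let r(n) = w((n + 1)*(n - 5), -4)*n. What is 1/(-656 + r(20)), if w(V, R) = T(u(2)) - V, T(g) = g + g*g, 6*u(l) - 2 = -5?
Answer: -1/6961 ≈ -0.00014366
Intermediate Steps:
u(l) = -½ (u(l) = ⅓ + (⅙)*(-5) = ⅓ - ⅚ = -½)
T(g) = g + g²
w(V, R) = -¼ - V (w(V, R) = -(1 - ½)/2 - V = -½*½ - V = -¼ - V)
r(n) = n*(-¼ - (1 + n)*(-5 + n)) (r(n) = (-¼ - (n + 1)*(n - 5))*n = (-¼ - (1 + n)*(-5 + n))*n = n*(-¼ - (1 + n)*(-5 + n)))
1/(-656 + r(20)) = 1/(-656 + (¼)*20*(19 - 4*20² + 16*20)) = 1/(-656 + (¼)*20*(19 - 4*400 + 320)) = 1/(-656 + (¼)*20*(19 - 1600 + 320)) = 1/(-656 + (¼)*20*(-1261)) = 1/(-656 - 6305) = 1/(-6961) = -1/6961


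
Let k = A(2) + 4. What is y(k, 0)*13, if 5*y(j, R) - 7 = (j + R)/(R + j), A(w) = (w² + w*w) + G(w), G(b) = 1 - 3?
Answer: 104/5 ≈ 20.800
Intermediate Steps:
G(b) = -2
A(w) = -2 + 2*w² (A(w) = (w² + w*w) - 2 = (w² + w²) - 2 = 2*w² - 2 = -2 + 2*w²)
k = 10 (k = (-2 + 2*2²) + 4 = (-2 + 2*4) + 4 = (-2 + 8) + 4 = 6 + 4 = 10)
y(j, R) = 8/5 (y(j, R) = 7/5 + ((j + R)/(R + j))/5 = 7/5 + ((R + j)/(R + j))/5 = 7/5 + (⅕)*1 = 7/5 + ⅕ = 8/5)
y(k, 0)*13 = (8/5)*13 = 104/5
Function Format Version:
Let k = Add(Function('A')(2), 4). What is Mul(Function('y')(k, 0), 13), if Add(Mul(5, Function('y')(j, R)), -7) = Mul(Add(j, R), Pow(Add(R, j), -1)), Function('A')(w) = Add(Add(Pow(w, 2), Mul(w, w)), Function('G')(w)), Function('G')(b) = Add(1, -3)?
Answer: Rational(104, 5) ≈ 20.800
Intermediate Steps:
Function('G')(b) = -2
Function('A')(w) = Add(-2, Mul(2, Pow(w, 2))) (Function('A')(w) = Add(Add(Pow(w, 2), Mul(w, w)), -2) = Add(Add(Pow(w, 2), Pow(w, 2)), -2) = Add(Mul(2, Pow(w, 2)), -2) = Add(-2, Mul(2, Pow(w, 2))))
k = 10 (k = Add(Add(-2, Mul(2, Pow(2, 2))), 4) = Add(Add(-2, Mul(2, 4)), 4) = Add(Add(-2, 8), 4) = Add(6, 4) = 10)
Function('y')(j, R) = Rational(8, 5) (Function('y')(j, R) = Add(Rational(7, 5), Mul(Rational(1, 5), Mul(Add(j, R), Pow(Add(R, j), -1)))) = Add(Rational(7, 5), Mul(Rational(1, 5), Mul(Add(R, j), Pow(Add(R, j), -1)))) = Add(Rational(7, 5), Mul(Rational(1, 5), 1)) = Add(Rational(7, 5), Rational(1, 5)) = Rational(8, 5))
Mul(Function('y')(k, 0), 13) = Mul(Rational(8, 5), 13) = Rational(104, 5)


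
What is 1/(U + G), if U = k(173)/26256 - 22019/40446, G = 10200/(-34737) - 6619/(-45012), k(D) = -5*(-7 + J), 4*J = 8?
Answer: -7687250066787984/5304495241981043 ≈ -1.4492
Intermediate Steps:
J = 2 (J = (¼)*8 = 2)
k(D) = 25 (k(D) = -5*(-7 + 2) = -5*(-5) = 25)
G = -76399399/521193948 (G = 10200*(-1/34737) - 6619*(-1/45012) = -3400/11579 + 6619/45012 = -76399399/521193948 ≈ -0.14659)
U = -96186619/176991696 (U = 25/26256 - 22019/40446 = -96186619/176991696 ≈ -0.54345)
1/(U + G) = 1/(-96186619/176991696 - 76399399/521193948) = 1/(-5304495241981043/7687250066787984) = -7687250066787984/5304495241981043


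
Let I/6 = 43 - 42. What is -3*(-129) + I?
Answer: 393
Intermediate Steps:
I = 6 (I = 6*(43 - 42) = 6*1 = 6)
-3*(-129) + I = -3*(-129) + 6 = 387 + 6 = 393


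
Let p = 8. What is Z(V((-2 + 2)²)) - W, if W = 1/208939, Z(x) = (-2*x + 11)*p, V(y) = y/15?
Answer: 18386631/208939 ≈ 88.000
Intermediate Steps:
V(y) = y/15 (V(y) = y*(1/15) = y/15)
Z(x) = 88 - 16*x (Z(x) = (-2*x + 11)*8 = (11 - 2*x)*8 = 88 - 16*x)
W = 1/208939 ≈ 4.7861e-6
Z(V((-2 + 2)²)) - W = (88 - 16*(-2 + 2)²/15) - 1*1/208939 = (88 - 16*0²/15) - 1/208939 = (88 - 16*0/15) - 1/208939 = (88 - 16*0) - 1/208939 = (88 + 0) - 1/208939 = 88 - 1/208939 = 18386631/208939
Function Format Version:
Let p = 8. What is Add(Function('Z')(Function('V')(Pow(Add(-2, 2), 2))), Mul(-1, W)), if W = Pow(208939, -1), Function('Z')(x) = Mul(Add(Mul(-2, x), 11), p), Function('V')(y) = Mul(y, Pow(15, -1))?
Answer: Rational(18386631, 208939) ≈ 88.000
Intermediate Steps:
Function('V')(y) = Mul(Rational(1, 15), y) (Function('V')(y) = Mul(y, Rational(1, 15)) = Mul(Rational(1, 15), y))
Function('Z')(x) = Add(88, Mul(-16, x)) (Function('Z')(x) = Mul(Add(Mul(-2, x), 11), 8) = Mul(Add(11, Mul(-2, x)), 8) = Add(88, Mul(-16, x)))
W = Rational(1, 208939) ≈ 4.7861e-6
Add(Function('Z')(Function('V')(Pow(Add(-2, 2), 2))), Mul(-1, W)) = Add(Add(88, Mul(-16, Mul(Rational(1, 15), Pow(Add(-2, 2), 2)))), Mul(-1, Rational(1, 208939))) = Add(Add(88, Mul(-16, Mul(Rational(1, 15), Pow(0, 2)))), Rational(-1, 208939)) = Add(Add(88, Mul(-16, Mul(Rational(1, 15), 0))), Rational(-1, 208939)) = Add(Add(88, Mul(-16, 0)), Rational(-1, 208939)) = Add(Add(88, 0), Rational(-1, 208939)) = Add(88, Rational(-1, 208939)) = Rational(18386631, 208939)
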